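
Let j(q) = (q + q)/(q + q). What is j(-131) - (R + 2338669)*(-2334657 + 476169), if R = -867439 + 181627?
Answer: 3071814900217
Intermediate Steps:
R = -685812
j(q) = 1 (j(q) = (2*q)/((2*q)) = (2*q)*(1/(2*q)) = 1)
j(-131) - (R + 2338669)*(-2334657 + 476169) = 1 - (-685812 + 2338669)*(-2334657 + 476169) = 1 - 1652857*(-1858488) = 1 - 1*(-3071814900216) = 1 + 3071814900216 = 3071814900217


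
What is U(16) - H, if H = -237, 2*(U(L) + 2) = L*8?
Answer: 299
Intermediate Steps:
U(L) = -2 + 4*L (U(L) = -2 + (L*8)/2 = -2 + (8*L)/2 = -2 + 4*L)
U(16) - H = (-2 + 4*16) - 1*(-237) = (-2 + 64) + 237 = 62 + 237 = 299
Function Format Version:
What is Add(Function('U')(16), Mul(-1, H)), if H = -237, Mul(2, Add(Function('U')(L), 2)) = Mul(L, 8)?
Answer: 299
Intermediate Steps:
Function('U')(L) = Add(-2, Mul(4, L)) (Function('U')(L) = Add(-2, Mul(Rational(1, 2), Mul(L, 8))) = Add(-2, Mul(Rational(1, 2), Mul(8, L))) = Add(-2, Mul(4, L)))
Add(Function('U')(16), Mul(-1, H)) = Add(Add(-2, Mul(4, 16)), Mul(-1, -237)) = Add(Add(-2, 64), 237) = Add(62, 237) = 299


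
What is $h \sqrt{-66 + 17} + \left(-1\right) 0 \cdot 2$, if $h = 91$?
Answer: $637 i \approx 637.0 i$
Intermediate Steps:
$h \sqrt{-66 + 17} + \left(-1\right) 0 \cdot 2 = 91 \sqrt{-66 + 17} + \left(-1\right) 0 \cdot 2 = 91 \sqrt{-49} + 0 \cdot 2 = 91 \cdot 7 i + 0 = 637 i + 0 = 637 i$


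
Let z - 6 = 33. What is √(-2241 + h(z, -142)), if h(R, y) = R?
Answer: I*√2202 ≈ 46.925*I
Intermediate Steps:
z = 39 (z = 6 + 33 = 39)
√(-2241 + h(z, -142)) = √(-2241 + 39) = √(-2202) = I*√2202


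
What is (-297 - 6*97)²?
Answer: 772641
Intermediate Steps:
(-297 - 6*97)² = (-297 - 582)² = (-879)² = 772641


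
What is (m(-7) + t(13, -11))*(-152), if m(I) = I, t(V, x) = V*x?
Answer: 22800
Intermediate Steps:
(m(-7) + t(13, -11))*(-152) = (-7 + 13*(-11))*(-152) = (-7 - 143)*(-152) = -150*(-152) = 22800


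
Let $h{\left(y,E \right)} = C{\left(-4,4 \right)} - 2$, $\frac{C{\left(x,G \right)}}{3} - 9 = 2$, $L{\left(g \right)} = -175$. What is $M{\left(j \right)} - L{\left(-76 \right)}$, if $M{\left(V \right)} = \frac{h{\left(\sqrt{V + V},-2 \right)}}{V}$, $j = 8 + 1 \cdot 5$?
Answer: $\frac{2306}{13} \approx 177.38$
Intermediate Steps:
$C{\left(x,G \right)} = 33$ ($C{\left(x,G \right)} = 27 + 3 \cdot 2 = 27 + 6 = 33$)
$j = 13$ ($j = 8 + 5 = 13$)
$h{\left(y,E \right)} = 31$ ($h{\left(y,E \right)} = 33 - 2 = 31$)
$M{\left(V \right)} = \frac{31}{V}$
$M{\left(j \right)} - L{\left(-76 \right)} = \frac{31}{13} - -175 = 31 \cdot \frac{1}{13} + 175 = \frac{31}{13} + 175 = \frac{2306}{13}$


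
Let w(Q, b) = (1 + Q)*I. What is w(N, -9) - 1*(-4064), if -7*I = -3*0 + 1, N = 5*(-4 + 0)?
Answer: 28467/7 ≈ 4066.7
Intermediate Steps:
N = -20 (N = 5*(-4) = -20)
I = -⅐ (I = -(-3*0 + 1)/7 = -(0 + 1)/7 = -⅐*1 = -⅐ ≈ -0.14286)
w(Q, b) = -⅐ - Q/7 (w(Q, b) = (1 + Q)*(-⅐) = -⅐ - Q/7)
w(N, -9) - 1*(-4064) = (-⅐ - ⅐*(-20)) - 1*(-4064) = (-⅐ + 20/7) + 4064 = 19/7 + 4064 = 28467/7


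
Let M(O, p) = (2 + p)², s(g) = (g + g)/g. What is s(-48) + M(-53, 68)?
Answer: 4902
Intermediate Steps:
s(g) = 2 (s(g) = (2*g)/g = 2)
s(-48) + M(-53, 68) = 2 + (2 + 68)² = 2 + 70² = 2 + 4900 = 4902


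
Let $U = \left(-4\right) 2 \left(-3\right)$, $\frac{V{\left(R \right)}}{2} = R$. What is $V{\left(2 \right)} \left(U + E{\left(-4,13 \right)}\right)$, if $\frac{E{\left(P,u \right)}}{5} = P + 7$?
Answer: $156$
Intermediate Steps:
$V{\left(R \right)} = 2 R$
$U = 24$ ($U = \left(-8\right) \left(-3\right) = 24$)
$E{\left(P,u \right)} = 35 + 5 P$ ($E{\left(P,u \right)} = 5 \left(P + 7\right) = 5 \left(7 + P\right) = 35 + 5 P$)
$V{\left(2 \right)} \left(U + E{\left(-4,13 \right)}\right) = 2 \cdot 2 \left(24 + \left(35 + 5 \left(-4\right)\right)\right) = 4 \left(24 + \left(35 - 20\right)\right) = 4 \left(24 + 15\right) = 4 \cdot 39 = 156$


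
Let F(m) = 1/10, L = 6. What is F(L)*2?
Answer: ⅕ ≈ 0.20000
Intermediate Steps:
F(m) = ⅒
F(L)*2 = (⅒)*2 = ⅕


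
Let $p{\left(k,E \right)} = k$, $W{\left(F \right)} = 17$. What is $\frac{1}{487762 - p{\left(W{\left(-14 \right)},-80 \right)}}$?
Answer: $\frac{1}{487745} \approx 2.0503 \cdot 10^{-6}$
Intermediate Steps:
$\frac{1}{487762 - p{\left(W{\left(-14 \right)},-80 \right)}} = \frac{1}{487762 - 17} = \frac{1}{487745}$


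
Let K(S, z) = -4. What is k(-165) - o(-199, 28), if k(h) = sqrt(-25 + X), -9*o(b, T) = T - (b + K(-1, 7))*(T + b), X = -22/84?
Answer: -34685/9 + I*sqrt(44562)/42 ≈ -3853.9 + 5.0261*I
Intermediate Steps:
X = -11/42 (X = -22*1/84 = -11/42 ≈ -0.26190)
o(b, T) = -T/9 + (-4 + b)*(T + b)/9 (o(b, T) = -(T - (b - 4)*(T + b))/9 = -(T - (-4 + b)*(T + b))/9 = -T/9 + (-4 + b)*(T + b)/9)
k(h) = I*sqrt(44562)/42 (k(h) = sqrt(-25 - 11/42) = sqrt(-1061/42) = I*sqrt(44562)/42)
k(-165) - o(-199, 28) = I*sqrt(44562)/42 - (-5/9*28 - 4/9*(-199) + (1/9)*(-199)**2 + (1/9)*28*(-199)) = I*sqrt(44562)/42 - (-140/9 + 796/9 + (1/9)*39601 - 5572/9) = I*sqrt(44562)/42 - (-140/9 + 796/9 + 39601/9 - 5572/9) = I*sqrt(44562)/42 - 1*34685/9 = I*sqrt(44562)/42 - 34685/9 = -34685/9 + I*sqrt(44562)/42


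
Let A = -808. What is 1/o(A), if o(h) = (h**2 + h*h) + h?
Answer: 1/1304920 ≈ 7.6633e-7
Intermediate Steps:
o(h) = h + 2*h**2 (o(h) = (h**2 + h**2) + h = 2*h**2 + h = h + 2*h**2)
1/o(A) = 1/(-808*(1 + 2*(-808))) = 1/(-808*(1 - 1616)) = 1/(-808*(-1615)) = 1/1304920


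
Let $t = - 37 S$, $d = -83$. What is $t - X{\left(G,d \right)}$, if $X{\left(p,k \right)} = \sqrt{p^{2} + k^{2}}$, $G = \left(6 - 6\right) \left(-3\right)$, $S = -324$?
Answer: $11905$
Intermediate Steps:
$G = 0$ ($G = 0 \left(-3\right) = 0$)
$X{\left(p,k \right)} = \sqrt{k^{2} + p^{2}}$
$t = 11988$ ($t = \left(-37\right) \left(-324\right) = 11988$)
$t - X{\left(G,d \right)} = 11988 - \sqrt{\left(-83\right)^{2} + 0^{2}} = 11988 - \sqrt{6889 + 0} = 11988 - \sqrt{6889} = 11988 - 83 = 11905$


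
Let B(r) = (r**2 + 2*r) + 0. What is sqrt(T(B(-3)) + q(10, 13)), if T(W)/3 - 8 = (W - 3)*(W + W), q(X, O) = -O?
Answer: sqrt(11) ≈ 3.3166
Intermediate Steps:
B(r) = r**2 + 2*r
T(W) = 24 + 6*W*(-3 + W) (T(W) = 24 + 3*((W - 3)*(W + W)) = 24 + 3*((-3 + W)*(2*W)) = 24 + 3*(2*W*(-3 + W)) = 24 + 6*W*(-3 + W))
sqrt(T(B(-3)) + q(10, 13)) = sqrt((24 - (-54)*(2 - 3) + 6*(-3*(2 - 3))**2) - 1*13) = sqrt((24 - (-54)*(-1) + 6*(-3*(-1))**2) - 13) = sqrt((24 - 18*3 + 6*3**2) - 13) = sqrt((24 - 54 + 6*9) - 13) = sqrt((24 - 54 + 54) - 13) = sqrt(24 - 13) = sqrt(11)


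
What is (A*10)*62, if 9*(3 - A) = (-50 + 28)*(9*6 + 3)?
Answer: 264740/3 ≈ 88247.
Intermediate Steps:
A = 427/3 (A = 3 - (-50 + 28)*(9*6 + 3)/9 = 3 - (-22)*(54 + 3)/9 = 3 - (-22)*57/9 = 3 - 1/9*(-1254) = 3 + 418/3 = 427/3 ≈ 142.33)
(A*10)*62 = ((427/3)*10)*62 = (4270/3)*62 = 264740/3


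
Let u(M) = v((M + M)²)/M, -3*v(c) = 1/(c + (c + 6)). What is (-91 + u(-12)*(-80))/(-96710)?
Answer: 474211/503955810 ≈ 0.00094098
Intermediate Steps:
v(c) = -1/(3*(6 + 2*c)) (v(c) = -1/(3*(c + (c + 6))) = -1/(3*(c + (6 + c))) = -1/(3*(6 + 2*c)))
u(M) = -1/(M*(18 + 24*M²)) (u(M) = (-1/(18 + 6*(M + M)²))/M = (-1/(18 + 6*(2*M)²))/M = (-1/(18 + 6*(4*M²)))/M = (-1/(18 + 24*M²))/M = -1/(M*(18 + 24*M²)))
(-91 + u(-12)*(-80))/(-96710) = (-91 - 1/(18*(-12) + 24*(-12)³)*(-80))/(-96710) = (-91 - 1/(-216 + 24*(-1728))*(-80))*(-1/96710) = (-91 - 1/(-216 - 41472)*(-80))*(-1/96710) = (-91 - 1/(-41688)*(-80))*(-1/96710) = (-91 - 1*(-1/41688)*(-80))*(-1/96710) = (-91 + (1/41688)*(-80))*(-1/96710) = (-91 - 10/5211)*(-1/96710) = -474211/5211*(-1/96710) = 474211/503955810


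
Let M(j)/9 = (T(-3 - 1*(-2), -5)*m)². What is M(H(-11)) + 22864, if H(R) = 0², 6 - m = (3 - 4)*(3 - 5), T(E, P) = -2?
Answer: 23440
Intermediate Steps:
m = 4 (m = 6 - (3 - 4)*(3 - 5) = 6 - (-1)*(-2) = 6 - 1*2 = 6 - 2 = 4)
H(R) = 0
M(j) = 576 (M(j) = 9*(-2*4)² = 9*(-8)² = 9*64 = 576)
M(H(-11)) + 22864 = 576 + 22864 = 23440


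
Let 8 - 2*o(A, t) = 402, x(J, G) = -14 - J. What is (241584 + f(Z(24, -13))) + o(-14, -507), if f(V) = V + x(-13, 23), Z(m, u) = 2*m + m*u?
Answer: 241122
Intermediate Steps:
f(V) = -1 + V (f(V) = V + (-14 - 1*(-13)) = V + (-14 + 13) = V - 1 = -1 + V)
o(A, t) = -197 (o(A, t) = 4 - 1/2*402 = 4 - 201 = -197)
(241584 + f(Z(24, -13))) + o(-14, -507) = (241584 + (-1 + 24*(2 - 13))) - 197 = (241584 + (-1 + 24*(-11))) - 197 = (241584 + (-1 - 264)) - 197 = (241584 - 265) - 197 = 241319 - 197 = 241122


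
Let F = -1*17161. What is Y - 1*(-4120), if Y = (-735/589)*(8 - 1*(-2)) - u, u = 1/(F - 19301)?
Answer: 88213611049/21476118 ≈ 4107.5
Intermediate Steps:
F = -17161
u = -1/36462 (u = 1/(-17161 - 19301) = 1/(-36462) = -1/36462 ≈ -2.7426e-5)
Y = -267995111/21476118 (Y = (-735/589)*(8 - 1*(-2)) - 1*(-1/36462) = (-735*1/589)*(8 + 2) + 1/36462 = -735/589*10 + 1/36462 = -7350/589 + 1/36462 = -267995111/21476118 ≈ -12.479)
Y - 1*(-4120) = -267995111/21476118 - 1*(-4120) = -267995111/21476118 + 4120 = 88213611049/21476118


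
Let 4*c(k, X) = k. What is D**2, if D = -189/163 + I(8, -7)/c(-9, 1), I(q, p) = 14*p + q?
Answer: 40081561/26569 ≈ 1508.6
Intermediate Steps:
c(k, X) = k/4
I(q, p) = q + 14*p
D = 6331/163 (D = -189/163 + (8 + 14*(-7))/(((1/4)*(-9))) = -189*1/163 + (8 - 98)/(-9/4) = -189/163 - 90*(-4/9) = -189/163 + 40 = 6331/163 ≈ 38.841)
D**2 = (6331/163)**2 = 40081561/26569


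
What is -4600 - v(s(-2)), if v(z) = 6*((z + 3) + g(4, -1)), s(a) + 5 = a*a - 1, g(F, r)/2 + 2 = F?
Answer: -4630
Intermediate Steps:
g(F, r) = -4 + 2*F
s(a) = -6 + a² (s(a) = -5 + (a*a - 1) = -5 + (a² - 1) = -5 + (-1 + a²) = -6 + a²)
v(z) = 42 + 6*z (v(z) = 6*((z + 3) + (-4 + 2*4)) = 6*((3 + z) + (-4 + 8)) = 6*((3 + z) + 4) = 6*(7 + z) = 42 + 6*z)
-4600 - v(s(-2)) = -4600 - (42 + 6*(-6 + (-2)²)) = -4600 - (42 + 6*(-6 + 4)) = -4600 - (42 + 6*(-2)) = -4600 - (42 - 12) = -4600 - 1*30 = -4600 - 30 = -4630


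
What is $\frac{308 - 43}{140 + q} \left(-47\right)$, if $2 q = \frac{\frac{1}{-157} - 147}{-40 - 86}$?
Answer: $- \frac{24638481}{278102} \approx -88.595$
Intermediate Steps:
$q = \frac{5770}{9891}$ ($q = \frac{\left(\frac{1}{-157} - 147\right) \frac{1}{-40 - 86}}{2} = \frac{\left(- \frac{1}{157} - 147\right) \frac{1}{-126}}{2} = \frac{\left(- \frac{23080}{157}\right) \left(- \frac{1}{126}\right)}{2} = \frac{1}{2} \cdot \frac{11540}{9891} = \frac{5770}{9891} \approx 0.58336$)
$\frac{308 - 43}{140 + q} \left(-47\right) = \frac{308 - 43}{140 + \frac{5770}{9891}} \left(-47\right) = \frac{265}{\frac{1390510}{9891}} \left(-47\right) = 265 \cdot \frac{9891}{1390510} \left(-47\right) = \frac{524223}{278102} \left(-47\right) = - \frac{24638481}{278102}$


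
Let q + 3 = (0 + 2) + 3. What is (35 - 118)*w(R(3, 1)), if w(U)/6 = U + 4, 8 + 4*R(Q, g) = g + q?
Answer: -2739/2 ≈ -1369.5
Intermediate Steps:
q = 2 (q = -3 + ((0 + 2) + 3) = -3 + (2 + 3) = -3 + 5 = 2)
R(Q, g) = -3/2 + g/4 (R(Q, g) = -2 + (g + 2)/4 = -2 + (2 + g)/4 = -2 + (½ + g/4) = -3/2 + g/4)
w(U) = 24 + 6*U (w(U) = 6*(U + 4) = 6*(4 + U) = 24 + 6*U)
(35 - 118)*w(R(3, 1)) = (35 - 118)*(24 + 6*(-3/2 + (¼)*1)) = -83*(24 + 6*(-3/2 + ¼)) = -83*(24 + 6*(-5/4)) = -83*(24 - 15/2) = -83*33/2 = -2739/2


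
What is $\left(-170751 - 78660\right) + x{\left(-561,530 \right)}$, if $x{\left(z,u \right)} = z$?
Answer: $-249972$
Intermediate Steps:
$\left(-170751 - 78660\right) + x{\left(-561,530 \right)} = \left(-170751 - 78660\right) - 561 = -249411 - 561 = -249972$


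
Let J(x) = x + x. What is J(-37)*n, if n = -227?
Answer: 16798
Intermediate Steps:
J(x) = 2*x
J(-37)*n = (2*(-37))*(-227) = -74*(-227) = 16798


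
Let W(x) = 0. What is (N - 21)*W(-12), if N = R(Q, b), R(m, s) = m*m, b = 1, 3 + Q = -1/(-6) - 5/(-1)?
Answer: 0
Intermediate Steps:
Q = 13/6 (Q = -3 + (-1/(-6) - 5/(-1)) = -3 + (-1*(-1/6) - 5*(-1)) = -3 + (1/6 + 5) = -3 + 31/6 = 13/6 ≈ 2.1667)
R(m, s) = m**2
N = 169/36 (N = (13/6)**2 = 169/36 ≈ 4.6944)
(N - 21)*W(-12) = (169/36 - 21)*0 = -587/36*0 = 0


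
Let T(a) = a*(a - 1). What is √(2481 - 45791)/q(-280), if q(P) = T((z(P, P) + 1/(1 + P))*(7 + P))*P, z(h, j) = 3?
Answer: -8649*I*√43310/1622497196320 ≈ -1.1094e-6*I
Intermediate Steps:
T(a) = a*(-1 + a)
q(P) = P*(-1 + (3 + 1/(1 + P))*(7 + P))*(3 + 1/(1 + P))*(7 + P) (q(P) = (((3 + 1/(1 + P))*(7 + P))*(-1 + (3 + 1/(1 + P))*(7 + P)))*P = ((-1 + (3 + 1/(1 + P))*(7 + P))*(3 + 1/(1 + P))*(7 + P))*P = P*(-1 + (3 + 1/(1 + P))*(7 + P))*(3 + 1/(1 + P))*(7 + P))
√(2481 - 45791)/q(-280) = √(2481 - 45791)/((3*(-280)*(2 + (1 - 280)*(7 - 280))*(7 - 280 + 3*(1 - 280)*(7 - 280))/(1 - 280)²)) = √(-43310)/((3*(-280)*(2 - 279*(-273))*(7 - 280 + 3*(-279)*(-273))/(-279)²)) = (I*√43310)/((3*(-280)*(1/77841)*(2 + 76167)*(7 - 280 + 228501))) = (I*√43310)/((3*(-280)*(1/77841)*76169*228228)) = (I*√43310)/(-1622497196320/8649) = (I*√43310)*(-8649/1622497196320) = -8649*I*√43310/1622497196320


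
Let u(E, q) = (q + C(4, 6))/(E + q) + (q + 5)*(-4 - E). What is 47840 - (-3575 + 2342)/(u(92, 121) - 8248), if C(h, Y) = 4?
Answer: 207297489851/4333147 ≈ 47840.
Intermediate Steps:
u(E, q) = (4 + q)/(E + q) + (-4 - E)*(5 + q) (u(E, q) = (q + 4)/(E + q) + (q + 5)*(-4 - E) = (4 + q)/(E + q) + (5 + q)*(-4 - E) = (4 + q)/(E + q) + (-4 - E)*(5 + q))
47840 - (-3575 + 2342)/(u(92, 121) - 8248) = 47840 - (-3575 + 2342)/((4 - 20*92 - 19*121 - 5*92**2 - 4*121**2 - 1*92*121**2 - 1*121*92**2 - 9*92*121)/(92 + 121) - 8248) = 47840 - (-1233)/((4 - 1840 - 2299 - 5*8464 - 4*14641 - 1*92*14641 - 1*121*8464 - 100188)/213 - 8248) = 47840 - (-1233)/((4 - 1840 - 2299 - 42320 - 58564 - 1346972 - 1024144 - 100188)/213 - 8248) = 47840 - (-1233)/((1/213)*(-2576323) - 8248) = 47840 - (-1233)/(-2576323/213 - 8248) = 47840 - (-1233)/(-4333147/213) = 47840 - (-1233)*(-213)/4333147 = 47840 - 1*262629/4333147 = 47840 - 262629/4333147 = 207297489851/4333147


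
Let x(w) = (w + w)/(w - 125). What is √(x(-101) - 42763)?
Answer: 3*I*√60669926/113 ≈ 206.79*I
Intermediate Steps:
x(w) = 2*w/(-125 + w) (x(w) = (2*w)/(-125 + w) = 2*w/(-125 + w))
√(x(-101) - 42763) = √(2*(-101)/(-125 - 101) - 42763) = √(2*(-101)/(-226) - 42763) = √(2*(-101)*(-1/226) - 42763) = √(101/113 - 42763) = √(-4832118/113) = 3*I*√60669926/113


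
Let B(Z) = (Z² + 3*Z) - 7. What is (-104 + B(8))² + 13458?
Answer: 13987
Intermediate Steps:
B(Z) = -7 + Z² + 3*Z
(-104 + B(8))² + 13458 = (-104 + (-7 + 8² + 3*8))² + 13458 = (-104 + (-7 + 64 + 24))² + 13458 = (-104 + 81)² + 13458 = (-23)² + 13458 = 529 + 13458 = 13987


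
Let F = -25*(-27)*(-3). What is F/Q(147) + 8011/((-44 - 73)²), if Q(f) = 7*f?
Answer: -6492302/4695327 ≈ -1.3827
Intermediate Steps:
F = -2025 (F = 675*(-3) = -2025)
F/Q(147) + 8011/((-44 - 73)²) = -2025/(7*147) + 8011/((-44 - 73)²) = -2025/1029 + 8011/((-117)²) = -2025*1/1029 + 8011/13689 = -675/343 + 8011*(1/13689) = -675/343 + 8011/13689 = -6492302/4695327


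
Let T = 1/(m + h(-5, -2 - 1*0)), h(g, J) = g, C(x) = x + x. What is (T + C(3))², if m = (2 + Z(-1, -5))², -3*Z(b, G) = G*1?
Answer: 216225/5776 ≈ 37.435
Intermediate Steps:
Z(b, G) = -G/3
C(x) = 2*x
m = 121/9 (m = (2 - ⅓*(-5))² = (2 + 5/3)² = (11/3)² = 121/9 ≈ 13.444)
T = 9/76 (T = 1/(121/9 - 5) = 1/(76/9) = 9/76 ≈ 0.11842)
(T + C(3))² = (9/76 + 2*3)² = (9/76 + 6)² = (465/76)² = 216225/5776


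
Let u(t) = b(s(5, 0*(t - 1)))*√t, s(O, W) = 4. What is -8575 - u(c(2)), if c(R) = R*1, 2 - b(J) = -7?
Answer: -8575 - 9*√2 ≈ -8587.7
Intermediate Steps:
b(J) = 9 (b(J) = 2 - 1*(-7) = 2 + 7 = 9)
c(R) = R
u(t) = 9*√t
-8575 - u(c(2)) = -8575 - 9*√2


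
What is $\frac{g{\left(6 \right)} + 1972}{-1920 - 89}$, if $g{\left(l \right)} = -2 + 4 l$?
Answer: $- \frac{1994}{2009} \approx -0.99253$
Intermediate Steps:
$\frac{g{\left(6 \right)} + 1972}{-1920 - 89} = \frac{\left(-2 + 4 \cdot 6\right) + 1972}{-1920 - 89} = \frac{\left(-2 + 24\right) + 1972}{-2009} = \left(22 + 1972\right) \left(- \frac{1}{2009}\right) = 1994 \left(- \frac{1}{2009}\right) = - \frac{1994}{2009}$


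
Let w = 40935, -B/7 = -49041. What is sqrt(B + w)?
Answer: sqrt(384222) ≈ 619.86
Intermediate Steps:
B = 343287 (B = -7*(-49041) = 343287)
sqrt(B + w) = sqrt(343287 + 40935) = sqrt(384222)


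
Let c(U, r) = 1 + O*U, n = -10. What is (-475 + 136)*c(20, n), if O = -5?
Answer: 33561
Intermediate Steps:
c(U, r) = 1 - 5*U
(-475 + 136)*c(20, n) = (-475 + 136)*(1 - 5*20) = -339*(1 - 100) = -339*(-99) = 33561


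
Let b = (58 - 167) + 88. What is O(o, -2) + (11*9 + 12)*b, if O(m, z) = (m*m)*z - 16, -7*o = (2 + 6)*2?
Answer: -115515/49 ≈ -2357.4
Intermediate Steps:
o = -16/7 (o = -(2 + 6)*2/7 = -8*2/7 = -⅐*16 = -16/7 ≈ -2.2857)
b = -21 (b = -109 + 88 = -21)
O(m, z) = -16 + z*m² (O(m, z) = m²*z - 16 = z*m² - 16 = -16 + z*m²)
O(o, -2) + (11*9 + 12)*b = (-16 - 2*(-16/7)²) + (11*9 + 12)*(-21) = (-16 - 2*256/49) + (99 + 12)*(-21) = (-16 - 512/49) + 111*(-21) = -1296/49 - 2331 = -115515/49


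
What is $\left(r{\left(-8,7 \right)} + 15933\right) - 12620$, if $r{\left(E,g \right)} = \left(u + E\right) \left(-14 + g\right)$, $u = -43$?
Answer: $3670$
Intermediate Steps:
$r{\left(E,g \right)} = \left(-43 + E\right) \left(-14 + g\right)$
$\left(r{\left(-8,7 \right)} + 15933\right) - 12620 = \left(\left(602 - 301 - -112 - 56\right) + 15933\right) - 12620 = \left(\left(602 - 301 + 112 - 56\right) + 15933\right) - 12620 = \left(357 + 15933\right) - 12620 = 16290 - 12620 = 3670$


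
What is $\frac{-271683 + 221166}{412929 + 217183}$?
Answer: $- \frac{50517}{630112} \approx -0.080171$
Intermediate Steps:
$\frac{-271683 + 221166}{412929 + 217183} = - \frac{50517}{630112}$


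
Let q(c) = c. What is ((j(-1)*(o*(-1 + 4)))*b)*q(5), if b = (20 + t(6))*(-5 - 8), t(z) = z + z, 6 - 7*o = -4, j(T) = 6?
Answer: -374400/7 ≈ -53486.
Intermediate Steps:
o = 10/7 (o = 6/7 - ⅐*(-4) = 6/7 + 4/7 = 10/7 ≈ 1.4286)
t(z) = 2*z
b = -416 (b = (20 + 2*6)*(-5 - 8) = (20 + 12)*(-13) = 32*(-13) = -416)
((j(-1)*(o*(-1 + 4)))*b)*q(5) = ((6*(10*(-1 + 4)/7))*(-416))*5 = ((6*((10/7)*3))*(-416))*5 = ((6*(30/7))*(-416))*5 = ((180/7)*(-416))*5 = -74880/7*5 = -374400/7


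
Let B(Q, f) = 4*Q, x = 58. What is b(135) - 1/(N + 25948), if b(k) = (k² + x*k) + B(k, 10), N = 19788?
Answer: 1216348919/45736 ≈ 26595.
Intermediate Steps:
b(k) = k² + 62*k (b(k) = (k² + 58*k) + 4*k = k² + 62*k)
b(135) - 1/(N + 25948) = 135*(62 + 135) - 1/(19788 + 25948) = 135*197 - 1/45736 = 26595 - 1*1/45736 = 26595 - 1/45736 = 1216348919/45736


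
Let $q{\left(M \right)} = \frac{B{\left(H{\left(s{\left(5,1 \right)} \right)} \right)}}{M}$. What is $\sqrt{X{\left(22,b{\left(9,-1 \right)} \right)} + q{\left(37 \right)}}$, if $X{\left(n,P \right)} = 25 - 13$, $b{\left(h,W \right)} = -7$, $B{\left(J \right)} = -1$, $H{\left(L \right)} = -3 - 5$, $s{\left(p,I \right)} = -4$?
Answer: $\frac{\sqrt{16391}}{37} \approx 3.4602$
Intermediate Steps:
$H{\left(L \right)} = -8$
$q{\left(M \right)} = - \frac{1}{M}$
$X{\left(n,P \right)} = 12$ ($X{\left(n,P \right)} = 25 - 13 = 12$)
$\sqrt{X{\left(22,b{\left(9,-1 \right)} \right)} + q{\left(37 \right)}} = \sqrt{12 - \frac{1}{37}} = \sqrt{\frac{443}{37}} = \frac{\sqrt{16391}}{37}$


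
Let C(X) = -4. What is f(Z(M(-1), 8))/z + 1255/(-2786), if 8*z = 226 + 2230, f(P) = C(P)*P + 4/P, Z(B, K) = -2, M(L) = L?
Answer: -368569/855302 ≈ -0.43092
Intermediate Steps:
f(P) = -4*P + 4/P
z = 307 (z = (226 + 2230)/8 = (⅛)*2456 = 307)
f(Z(M(-1), 8))/z + 1255/(-2786) = (-4*(-2) + 4/(-2))/307 + 1255/(-2786) = (8 + 4*(-½))*(1/307) + 1255*(-1/2786) = (8 - 2)*(1/307) - 1255/2786 = 6*(1/307) - 1255/2786 = 6/307 - 1255/2786 = -368569/855302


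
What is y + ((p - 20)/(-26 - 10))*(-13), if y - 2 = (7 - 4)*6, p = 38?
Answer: 53/2 ≈ 26.500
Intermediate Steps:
y = 20 (y = 2 + (7 - 4)*6 = 2 + 3*6 = 2 + 18 = 20)
y + ((p - 20)/(-26 - 10))*(-13) = 20 + ((38 - 20)/(-26 - 10))*(-13) = 20 + (18/(-36))*(-13) = 20 + (18*(-1/36))*(-13) = 20 - 1/2*(-13) = 20 + 13/2 = 53/2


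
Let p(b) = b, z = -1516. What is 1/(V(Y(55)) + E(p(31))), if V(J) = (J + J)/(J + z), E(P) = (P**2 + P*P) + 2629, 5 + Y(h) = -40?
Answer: 1561/7104201 ≈ 0.00021973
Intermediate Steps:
Y(h) = -45 (Y(h) = -5 - 40 = -45)
E(P) = 2629 + 2*P**2 (E(P) = (P**2 + P**2) + 2629 = 2*P**2 + 2629 = 2629 + 2*P**2)
V(J) = 2*J/(-1516 + J) (V(J) = (J + J)/(J - 1516) = (2*J)/(-1516 + J) = 2*J/(-1516 + J))
1/(V(Y(55)) + E(p(31))) = 1/(2*(-45)/(-1516 - 45) + (2629 + 2*31**2)) = 1/(2*(-45)/(-1561) + (2629 + 2*961)) = 1/(2*(-45)*(-1/1561) + (2629 + 1922)) = 1/(90/1561 + 4551) = 1/(7104201/1561) = 1561/7104201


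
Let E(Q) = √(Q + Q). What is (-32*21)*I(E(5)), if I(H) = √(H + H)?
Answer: -672*2^(¾)*5^(¼) ≈ -1690.0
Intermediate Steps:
E(Q) = √2*√Q (E(Q) = √(2*Q) = √2*√Q)
I(H) = √2*√H (I(H) = √(2*H) = √2*√H)
(-32*21)*I(E(5)) = (-32*21)*(√2*√(√2*√5)) = -672*√2*√(√10) = -672*√2*10^(¼) = -672*2^(¾)*5^(¼)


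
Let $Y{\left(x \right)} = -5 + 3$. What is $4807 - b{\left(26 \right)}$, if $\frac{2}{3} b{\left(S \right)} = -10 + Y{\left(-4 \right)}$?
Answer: $4825$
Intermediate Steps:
$Y{\left(x \right)} = -2$
$b{\left(S \right)} = -18$ ($b{\left(S \right)} = \frac{3 \left(-10 - 2\right)}{2} = \frac{3}{2} \left(-12\right) = -18$)
$4807 - b{\left(26 \right)} = 4807 - -18 = 4807 + 18 = 4825$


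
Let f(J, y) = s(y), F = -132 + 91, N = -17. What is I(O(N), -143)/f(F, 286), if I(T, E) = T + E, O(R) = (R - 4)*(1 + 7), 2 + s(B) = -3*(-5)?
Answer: -311/13 ≈ -23.923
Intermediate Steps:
s(B) = 13 (s(B) = -2 - 3*(-5) = -2 + 15 = 13)
F = -41
f(J, y) = 13
O(R) = -32 + 8*R (O(R) = (-4 + R)*8 = -32 + 8*R)
I(T, E) = E + T
I(O(N), -143)/f(F, 286) = (-143 + (-32 + 8*(-17)))/13 = (-143 + (-32 - 136))*(1/13) = (-143 - 168)*(1/13) = -311*1/13 = -311/13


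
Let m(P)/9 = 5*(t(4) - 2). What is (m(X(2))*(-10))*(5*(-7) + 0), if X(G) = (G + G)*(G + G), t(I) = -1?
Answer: -47250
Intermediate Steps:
X(G) = 4*G**2 (X(G) = (2*G)*(2*G) = 4*G**2)
m(P) = -135 (m(P) = 9*(5*(-1 - 2)) = 9*(5*(-3)) = 9*(-15) = -135)
(m(X(2))*(-10))*(5*(-7) + 0) = (-135*(-10))*(5*(-7) + 0) = 1350*(-35 + 0) = 1350*(-35) = -47250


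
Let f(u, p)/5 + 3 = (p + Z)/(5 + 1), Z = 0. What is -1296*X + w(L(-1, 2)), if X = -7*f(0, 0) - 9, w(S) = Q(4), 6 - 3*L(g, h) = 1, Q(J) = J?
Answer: -124412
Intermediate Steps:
f(u, p) = -15 + 5*p/6 (f(u, p) = -15 + 5*((p + 0)/(5 + 1)) = -15 + 5*(p/6) = -15 + 5*p/6)
L(g, h) = 5/3 (L(g, h) = 2 - ⅓*1 = 2 - ⅓ = 5/3)
w(S) = 4
X = 96 (X = -7*(-15 + (⅚)*0) - 9 = -7*(-15 + 0) - 9 = -7*(-15) - 9 = 105 - 9 = 96)
-1296*X + w(L(-1, 2)) = -1296*96 + 4 = -124416 + 4 = -124412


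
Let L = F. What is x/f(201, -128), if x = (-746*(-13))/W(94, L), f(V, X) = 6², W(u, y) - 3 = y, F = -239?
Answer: -4849/4248 ≈ -1.1415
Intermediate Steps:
L = -239
W(u, y) = 3 + y
f(V, X) = 36
x = -4849/118 (x = (-746*(-13))/(3 - 239) = 9698/(-236) = 9698*(-1/236) = -4849/118 ≈ -41.093)
x/f(201, -128) = -4849/118/36 = -4849/118*1/36 = -4849/4248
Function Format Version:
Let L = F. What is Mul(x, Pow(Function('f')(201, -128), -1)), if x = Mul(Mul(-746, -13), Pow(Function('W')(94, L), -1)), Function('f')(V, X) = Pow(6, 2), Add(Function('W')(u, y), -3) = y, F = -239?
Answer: Rational(-4849, 4248) ≈ -1.1415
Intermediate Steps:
L = -239
Function('W')(u, y) = Add(3, y)
Function('f')(V, X) = 36
x = Rational(-4849, 118) (x = Mul(Mul(-746, -13), Pow(Add(3, -239), -1)) = Mul(9698, Pow(-236, -1)) = Mul(9698, Rational(-1, 236)) = Rational(-4849, 118) ≈ -41.093)
Mul(x, Pow(Function('f')(201, -128), -1)) = Mul(Rational(-4849, 118), Pow(36, -1)) = Mul(Rational(-4849, 118), Rational(1, 36)) = Rational(-4849, 4248)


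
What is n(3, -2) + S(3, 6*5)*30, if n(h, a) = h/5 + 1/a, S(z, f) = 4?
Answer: 1201/10 ≈ 120.10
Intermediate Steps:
n(h, a) = 1/a + h/5 (n(h, a) = h*(1/5) + 1/a = h/5 + 1/a = 1/a + h/5)
n(3, -2) + S(3, 6*5)*30 = (1/(-2) + (1/5)*3) + 4*30 = (-1/2 + 3/5) + 120 = 1/10 + 120 = 1201/10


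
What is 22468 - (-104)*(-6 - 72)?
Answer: 14356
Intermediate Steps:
22468 - (-104)*(-6 - 72) = 22468 - (-104)*(-78) = 22468 - 1*8112 = 22468 - 8112 = 14356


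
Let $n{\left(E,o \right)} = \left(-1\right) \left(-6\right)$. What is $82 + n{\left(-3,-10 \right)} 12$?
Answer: $154$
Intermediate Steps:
$n{\left(E,o \right)} = 6$
$82 + n{\left(-3,-10 \right)} 12 = 82 + 6 \cdot 12 = 82 + 72 = 154$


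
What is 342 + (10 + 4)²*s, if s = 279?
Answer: 55026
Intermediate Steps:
342 + (10 + 4)²*s = 342 + (10 + 4)²*279 = 342 + 14²*279 = 342 + 196*279 = 342 + 54684 = 55026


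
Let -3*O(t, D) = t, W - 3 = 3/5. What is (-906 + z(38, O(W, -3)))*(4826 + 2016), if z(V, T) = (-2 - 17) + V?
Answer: -6068854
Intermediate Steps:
W = 18/5 (W = 3 + 3/5 = 3 + 3*(⅕) = 3 + ⅗ = 18/5 ≈ 3.6000)
O(t, D) = -t/3
z(V, T) = -19 + V
(-906 + z(38, O(W, -3)))*(4826 + 2016) = (-906 + (-19 + 38))*(4826 + 2016) = (-906 + 19)*6842 = -887*6842 = -6068854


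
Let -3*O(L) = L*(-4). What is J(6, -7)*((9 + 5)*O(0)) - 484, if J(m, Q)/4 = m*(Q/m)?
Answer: -484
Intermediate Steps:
O(L) = 4*L/3 (O(L) = -L*(-4)/3 = -(-4)*L/3 = 4*L/3)
J(m, Q) = 4*Q (J(m, Q) = 4*(m*(Q/m)) = 4*Q)
J(6, -7)*((9 + 5)*O(0)) - 484 = (4*(-7))*((9 + 5)*((4/3)*0)) - 484 = -392*0 - 484 = -28*0 - 484 = 0 - 484 = -484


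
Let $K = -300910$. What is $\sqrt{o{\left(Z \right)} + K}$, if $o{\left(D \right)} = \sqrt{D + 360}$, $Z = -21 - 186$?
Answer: $\sqrt{-300910 + 3 \sqrt{17}} \approx 548.54 i$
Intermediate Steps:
$Z = -207$ ($Z = -21 - 186 = -207$)
$o{\left(D \right)} = \sqrt{360 + D}$
$\sqrt{o{\left(Z \right)} + K} = \sqrt{\sqrt{360 - 207} - 300910} = \sqrt{\sqrt{153} - 300910} = \sqrt{3 \sqrt{17} - 300910} = \sqrt{-300910 + 3 \sqrt{17}}$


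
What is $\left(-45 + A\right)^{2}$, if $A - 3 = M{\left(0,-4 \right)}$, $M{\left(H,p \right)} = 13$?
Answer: $841$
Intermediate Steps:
$A = 16$ ($A = 3 + 13 = 16$)
$\left(-45 + A\right)^{2} = \left(-45 + 16\right)^{2} = \left(-29\right)^{2} = 841$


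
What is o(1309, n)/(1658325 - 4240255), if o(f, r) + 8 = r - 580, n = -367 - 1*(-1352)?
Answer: -397/2581930 ≈ -0.00015376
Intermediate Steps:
n = 985 (n = -367 + 1352 = 985)
o(f, r) = -588 + r (o(f, r) = -8 + (r - 580) = -8 + (-580 + r) = -588 + r)
o(1309, n)/(1658325 - 4240255) = (-588 + 985)/(1658325 - 4240255) = 397/(-2581930) = 397*(-1/2581930) = -397/2581930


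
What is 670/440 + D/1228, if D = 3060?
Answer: 54229/13508 ≈ 4.0146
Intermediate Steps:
670/440 + D/1228 = 670/440 + 3060/1228 = 670*(1/440) + 3060*(1/1228) = 67/44 + 765/307 = 54229/13508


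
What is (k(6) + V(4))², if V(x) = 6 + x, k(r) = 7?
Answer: 289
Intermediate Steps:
(k(6) + V(4))² = (7 + (6 + 4))² = (7 + 10)² = 17² = 289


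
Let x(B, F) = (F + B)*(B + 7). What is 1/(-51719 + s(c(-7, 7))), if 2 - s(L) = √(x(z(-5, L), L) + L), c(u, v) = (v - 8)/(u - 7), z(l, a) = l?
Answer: -724038/37445073383 + I*√1918/37445073383 ≈ -1.9336e-5 + 1.1696e-9*I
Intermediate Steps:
c(u, v) = (-8 + v)/(-7 + u)
x(B, F) = (7 + B)*(B + F) (x(B, F) = (B + F)*(7 + B) = (7 + B)*(B + F))
s(L) = 2 - √(-10 + 3*L) (s(L) = 2 - √(((-5)² + 7*(-5) + 7*L - 5*L) + L) = 2 - √((25 - 35 + 7*L - 5*L) + L) = 2 - √((-10 + 2*L) + L) = 2 - √(-10 + 3*L))
1/(-51719 + s(c(-7, 7))) = 1/(-51719 + (2 - √(-10 + 3*((-8 + 7)/(-7 - 7))))) = 1/(-51719 + (2 - √(-10 + 3*(-1/(-14))))) = 1/(-51719 + (2 - √(-10 + 3*(-1/14*(-1))))) = 1/(-51719 + (2 - √(-10 + 3*(1/14)))) = 1/(-51719 + (2 - √(-10 + 3/14))) = 1/(-51719 + (2 - √(-137/14))) = 1/(-51719 + (2 - I*√1918/14)) = 1/(-51717 - I*√1918/14)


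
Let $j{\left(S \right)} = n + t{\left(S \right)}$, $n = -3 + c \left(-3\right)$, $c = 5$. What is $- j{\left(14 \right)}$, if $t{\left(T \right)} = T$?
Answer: $4$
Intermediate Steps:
$n = -18$ ($n = -3 + 5 \left(-3\right) = -3 - 15 = -18$)
$j{\left(S \right)} = -18 + S$
$- j{\left(14 \right)} = - (-18 + 14) = \left(-1\right) \left(-4\right) = 4$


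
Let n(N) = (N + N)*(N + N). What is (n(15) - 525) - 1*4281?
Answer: -3906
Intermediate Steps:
n(N) = 4*N² (n(N) = (2*N)*(2*N) = 4*N²)
(n(15) - 525) - 1*4281 = (4*15² - 525) - 1*4281 = (4*225 - 525) - 4281 = (900 - 525) - 4281 = 375 - 4281 = -3906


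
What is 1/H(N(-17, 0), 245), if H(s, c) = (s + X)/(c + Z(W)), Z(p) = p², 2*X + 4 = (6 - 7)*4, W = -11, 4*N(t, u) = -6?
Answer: -732/11 ≈ -66.545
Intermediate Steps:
N(t, u) = -3/2 (N(t, u) = (¼)*(-6) = -3/2)
X = -4 (X = -2 + ((6 - 7)*4)/2 = -2 + (-1*4)/2 = -2 + (½)*(-4) = -2 - 2 = -4)
H(s, c) = (-4 + s)/(121 + c) (H(s, c) = (s - 4)/(c + (-11)²) = (-4 + s)/(c + 121) = (-4 + s)/(121 + c))
1/H(N(-17, 0), 245) = 1/((-4 - 3/2)/(121 + 245)) = 1/(-11/2/366) = 1/((1/366)*(-11/2)) = 1/(-11/732) = -732/11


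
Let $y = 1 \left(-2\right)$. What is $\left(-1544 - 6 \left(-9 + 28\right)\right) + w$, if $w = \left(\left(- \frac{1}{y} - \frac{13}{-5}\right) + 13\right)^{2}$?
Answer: $- \frac{139879}{100} \approx -1398.8$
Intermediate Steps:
$y = -2$
$w = \frac{25921}{100}$ ($w = \left(\left(- \frac{1}{-2} - \frac{13}{-5}\right) + 13\right)^{2} = \left(\left(\left(-1\right) \left(- \frac{1}{2}\right) - - \frac{13}{5}\right) + 13\right)^{2} = \left(\left(\frac{1}{2} + \frac{13}{5}\right) + 13\right)^{2} = \left(\frac{31}{10} + 13\right)^{2} = \left(\frac{161}{10}\right)^{2} = \frac{25921}{100} \approx 259.21$)
$\left(-1544 - 6 \left(-9 + 28\right)\right) + w = \left(-1544 - 6 \left(-9 + 28\right)\right) + \frac{25921}{100} = \left(-1544 - 114\right) + \frac{25921}{100} = -1658 + \frac{25921}{100} = - \frac{139879}{100}$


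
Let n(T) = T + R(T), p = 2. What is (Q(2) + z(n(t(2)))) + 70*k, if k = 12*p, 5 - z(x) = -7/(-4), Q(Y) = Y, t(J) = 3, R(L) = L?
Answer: 6741/4 ≈ 1685.3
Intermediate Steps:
n(T) = 2*T (n(T) = T + T = 2*T)
z(x) = 13/4 (z(x) = 5 - (-7)/(-4) = 5 - (-7)*(-1)/4 = 5 - 1*7/4 = 5 - 7/4 = 13/4)
k = 24 (k = 12*2 = 24)
(Q(2) + z(n(t(2)))) + 70*k = (2 + 13/4) + 70*24 = 21/4 + 1680 = 6741/4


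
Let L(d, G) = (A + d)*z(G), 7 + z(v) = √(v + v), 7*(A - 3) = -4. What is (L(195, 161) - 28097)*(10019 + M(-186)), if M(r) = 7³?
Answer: -305461398 + 14320284*√322/7 ≈ -2.6875e+8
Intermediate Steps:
A = 17/7 (A = 3 + (⅐)*(-4) = 3 - 4/7 = 17/7 ≈ 2.4286)
z(v) = -7 + √2*√v (z(v) = -7 + √(v + v) = -7 + √(2*v) = -7 + √2*√v)
L(d, G) = (-7 + √2*√G)*(17/7 + d) (L(d, G) = (17/7 + d)*(-7 + √2*√G) = (-7 + √2*√G)*(17/7 + d))
M(r) = 343
(L(195, 161) - 28097)*(10019 + M(-186)) = ((-7 + √2*√161)*(17 + 7*195)/7 - 28097)*(10019 + 343) = ((-7 + √322)*(17 + 1365)/7 - 28097)*10362 = ((⅐)*(-7 + √322)*1382 - 28097)*10362 = ((-1382 + 1382*√322/7) - 28097)*10362 = (-29479 + 1382*√322/7)*10362 = -305461398 + 14320284*√322/7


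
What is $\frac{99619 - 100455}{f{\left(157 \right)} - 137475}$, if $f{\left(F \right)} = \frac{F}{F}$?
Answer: $\frac{418}{68737} \approx 0.0060811$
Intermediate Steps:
$f{\left(F \right)} = 1$
$\frac{99619 - 100455}{f{\left(157 \right)} - 137475} = \frac{99619 - 100455}{1 - 137475} = - \frac{836}{1 - 137475} = - \frac{836}{-137474} = \left(-836\right) \left(- \frac{1}{137474}\right) = \frac{418}{68737}$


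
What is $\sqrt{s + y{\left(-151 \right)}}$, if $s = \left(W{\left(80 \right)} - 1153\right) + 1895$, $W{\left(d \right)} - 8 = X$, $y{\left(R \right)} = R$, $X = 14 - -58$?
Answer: $\sqrt{671} \approx 25.904$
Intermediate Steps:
$X = 72$ ($X = 14 + 58 = 72$)
$W{\left(d \right)} = 80$ ($W{\left(d \right)} = 8 + 72 = 80$)
$s = 822$ ($s = \left(80 - 1153\right) + 1895 = -1073 + 1895 = 822$)
$\sqrt{s + y{\left(-151 \right)}} = \sqrt{822 - 151} = \sqrt{671}$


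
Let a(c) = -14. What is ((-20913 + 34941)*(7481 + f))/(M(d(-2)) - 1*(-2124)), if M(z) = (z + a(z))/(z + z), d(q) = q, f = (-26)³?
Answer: -5057595/76 ≈ -66547.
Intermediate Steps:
f = -17576
M(z) = (-14 + z)/(2*z) (M(z) = (z - 14)/(z + z) = (-14 + z)/((2*z)) = (-14 + z)*(1/(2*z)) = (-14 + z)/(2*z))
((-20913 + 34941)*(7481 + f))/(M(d(-2)) - 1*(-2124)) = ((-20913 + 34941)*(7481 - 17576))/((½)*(-14 - 2)/(-2) - 1*(-2124)) = (14028*(-10095))/((½)*(-½)*(-16) + 2124) = -141612660/(4 + 2124) = -141612660/2128 = -141612660*1/2128 = -5057595/76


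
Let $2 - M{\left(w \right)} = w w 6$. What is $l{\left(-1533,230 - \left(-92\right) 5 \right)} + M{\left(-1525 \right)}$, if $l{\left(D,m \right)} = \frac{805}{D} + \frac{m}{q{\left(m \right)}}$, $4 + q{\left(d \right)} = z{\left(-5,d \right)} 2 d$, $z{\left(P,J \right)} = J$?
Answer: $- \frac{1454894036527291}{104265462} \approx -1.3954 \cdot 10^{7}$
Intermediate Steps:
$q{\left(d \right)} = -4 + 2 d^{2}$ ($q{\left(d \right)} = -4 + d 2 d = -4 + 2 d d = -4 + 2 d^{2}$)
$M{\left(w \right)} = 2 - 6 w^{2}$ ($M{\left(w \right)} = 2 - w w 6 = 2 - w^{2} \cdot 6 = 2 - 6 w^{2}$)
$l{\left(D,m \right)} = \frac{805}{D} + \frac{m}{-4 + 2 m^{2}}$
$l{\left(-1533,230 - \left(-92\right) 5 \right)} + M{\left(-1525 \right)} = \frac{-3220 + 1610 \left(230 - \left(-92\right) 5\right)^{2} - 1533 \left(230 - \left(-92\right) 5\right)}{2 \left(-1533\right) \left(-2 + \left(230 - \left(-92\right) 5\right)^{2}\right)} + \left(2 - 6 \left(-1525\right)^{2}\right) = \frac{1}{2} \left(- \frac{1}{1533}\right) \frac{1}{-2 + \left(230 - -460\right)^{2}} \left(-3220 + 1610 \left(230 - -460\right)^{2} - 1533 \left(230 - -460\right)\right) + \left(2 - 13953750\right) = \frac{1}{2} \left(- \frac{1}{1533}\right) \frac{1}{-2 + \left(230 + 460\right)^{2}} \left(-3220 + 1610 \left(230 + 460\right)^{2} - 1533 \left(230 + 460\right)\right) + \left(2 - 13953750\right) = \frac{1}{2} \left(- \frac{1}{1533}\right) \frac{1}{-2 + 690^{2}} \left(-3220 + 1610 \cdot 690^{2} - 1057770\right) - 13953748 = \frac{1}{2} \left(- \frac{1}{1533}\right) \frac{1}{-2 + 476100} \left(-3220 + 1610 \cdot 476100 - 1057770\right) - 13953748 = \frac{1}{2} \left(- \frac{1}{1533}\right) \frac{1}{476098} \left(-3220 + 766521000 - 1057770\right) - 13953748 = \frac{1}{2} \left(- \frac{1}{1533}\right) \frac{1}{476098} \cdot 765460010 - 13953748 = - \frac{54675715}{104265462} - 13953748 = - \frac{1454894036527291}{104265462}$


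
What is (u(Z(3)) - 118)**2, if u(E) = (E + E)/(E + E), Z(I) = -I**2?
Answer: 13689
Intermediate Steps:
u(E) = 1 (u(E) = (2*E)/((2*E)) = (2*E)*(1/(2*E)) = 1)
(u(Z(3)) - 118)**2 = (1 - 118)**2 = (-117)**2 = 13689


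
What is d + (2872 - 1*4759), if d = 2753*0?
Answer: -1887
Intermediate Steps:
d = 0
d + (2872 - 1*4759) = 0 + (2872 - 1*4759) = 0 + (2872 - 4759) = 0 - 1887 = -1887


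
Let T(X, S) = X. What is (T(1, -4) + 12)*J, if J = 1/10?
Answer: 13/10 ≈ 1.3000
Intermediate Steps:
J = 1/10 ≈ 0.10000
(T(1, -4) + 12)*J = (1 + 12)*(1/10) = 13*(1/10) = 13/10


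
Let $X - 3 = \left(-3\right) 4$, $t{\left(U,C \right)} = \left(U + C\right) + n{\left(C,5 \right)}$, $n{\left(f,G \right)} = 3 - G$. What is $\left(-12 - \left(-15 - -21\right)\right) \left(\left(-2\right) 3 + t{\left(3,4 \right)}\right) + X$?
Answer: $9$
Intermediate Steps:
$t{\left(U,C \right)} = -2 + C + U$ ($t{\left(U,C \right)} = \left(U + C\right) + \left(3 - 5\right) = \left(C + U\right) + \left(3 - 5\right) = \left(C + U\right) - 2 = -2 + C + U$)
$X = -9$ ($X = 3 - 12 = -9$)
$\left(-12 - \left(-15 - -21\right)\right) \left(\left(-2\right) 3 + t{\left(3,4 \right)}\right) + X = \left(-12 - \left(-15 - -21\right)\right) \left(\left(-2\right) 3 + \left(-2 + 4 + 3\right)\right) - 9 = \left(-12 - \left(-15 + 21\right)\right) \left(-6 + 5\right) - 9 = \left(-12 - 6\right) \left(-1\right) - 9 = \left(-18\right) \left(-1\right) - 9 = 18 - 9 = 9$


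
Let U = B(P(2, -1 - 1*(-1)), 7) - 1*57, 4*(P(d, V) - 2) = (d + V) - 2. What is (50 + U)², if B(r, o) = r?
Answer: 25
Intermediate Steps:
P(d, V) = 3/2 + V/4 + d/4 (P(d, V) = 2 + ((d + V) - 2)/4 = 2 + ((V + d) - 2)/4 = 2 + (-2 + V + d)/4 = 2 + (-½ + V/4 + d/4) = 3/2 + V/4 + d/4)
U = -55 (U = (3/2 + (-1 - 1*(-1))/4 + (¼)*2) - 1*57 = (3/2 + (-1 + 1)/4 + ½) - 57 = (3/2 + (¼)*0 + ½) - 57 = (3/2 + 0 + ½) - 57 = 2 - 57 = -55)
(50 + U)² = (50 - 55)² = (-5)² = 25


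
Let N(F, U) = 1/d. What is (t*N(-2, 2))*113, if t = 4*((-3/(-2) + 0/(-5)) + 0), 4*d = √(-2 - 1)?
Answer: -904*I*√3 ≈ -1565.8*I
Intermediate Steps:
d = I*√3/4 (d = √(-2 - 1)/4 = √(-3)/4 = (I*√3)/4 = I*√3/4 ≈ 0.43301*I)
N(F, U) = -4*I*√3/3 (N(F, U) = 1/(I*√3/4) = -4*I*√3/3)
t = 6 (t = 4*((-3*(-½) + 0*(-⅕)) + 0) = 4*((3/2 + 0) + 0) = 4*(3/2 + 0) = 4*(3/2) = 6)
(t*N(-2, 2))*113 = (6*(-4*I*√3/3))*113 = -8*I*√3*113 = -904*I*√3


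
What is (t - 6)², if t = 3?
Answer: 9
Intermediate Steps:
(t - 6)² = (3 - 6)² = (-3)² = 9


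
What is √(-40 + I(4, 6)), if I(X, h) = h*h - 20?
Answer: 2*I*√6 ≈ 4.899*I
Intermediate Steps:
I(X, h) = -20 + h² (I(X, h) = h² - 20 = -20 + h²)
√(-40 + I(4, 6)) = √(-40 + (-20 + 6²)) = √(-40 + (-20 + 36)) = √(-40 + 16) = √(-24) = 2*I*√6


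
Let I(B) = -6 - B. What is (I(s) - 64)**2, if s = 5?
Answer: 5625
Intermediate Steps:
(I(s) - 64)**2 = ((-6 - 1*5) - 64)**2 = ((-6 - 5) - 64)**2 = (-11 - 64)**2 = (-75)**2 = 5625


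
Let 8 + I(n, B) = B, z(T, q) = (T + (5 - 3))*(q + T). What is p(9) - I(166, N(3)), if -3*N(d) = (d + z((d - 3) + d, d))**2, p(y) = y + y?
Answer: 389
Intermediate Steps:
p(y) = 2*y
z(T, q) = (2 + T)*(T + q) (z(T, q) = (T + 2)*(T + q) = (2 + T)*(T + q))
N(d) = -(-6 + (-3 + 2*d)**2 + 7*d + d*(-3 + 2*d))**2/3 (N(d) = -(d + (((d - 3) + d)**2 + 2*((d - 3) + d) + 2*d + ((d - 3) + d)*d))**2/3 = -(d + (((-3 + d) + d)**2 + 2*((-3 + d) + d) + 2*d + ((-3 + d) + d)*d))**2/3 = -(d + ((-3 + 2*d)**2 + 2*(-3 + 2*d) + 2*d + (-3 + 2*d)*d))**2/3 = -(d + ((-3 + 2*d)**2 + (-6 + 4*d) + 2*d + d*(-3 + 2*d)))**2/3 = -(d + (-6 + (-3 + 2*d)**2 + 6*d + d*(-3 + 2*d)))**2/3 = -(-6 + (-3 + 2*d)**2 + 7*d + d*(-3 + 2*d))**2/3)
I(n, B) = -8 + B
p(9) - I(166, N(3)) = 2*9 - (-8 + (-3 - 12*3**4 + 16*3 + 32*3**3 - 100/3*3**2)) = 18 - (-8 + (-3 - 12*81 + 48 + 32*27 - 100/3*9)) = 18 - (-8 + (-3 - 972 + 48 + 864 - 300)) = 18 - (-8 - 363) = 18 - 1*(-371) = 18 + 371 = 389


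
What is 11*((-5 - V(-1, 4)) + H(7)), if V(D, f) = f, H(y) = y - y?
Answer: -99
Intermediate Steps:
H(y) = 0
11*((-5 - V(-1, 4)) + H(7)) = 11*((-5 - 1*4) + 0) = 11*((-5 - 4) + 0) = 11*(-9 + 0) = 11*(-9) = -99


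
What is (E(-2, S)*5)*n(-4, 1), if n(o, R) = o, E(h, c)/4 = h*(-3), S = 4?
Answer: -480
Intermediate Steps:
E(h, c) = -12*h (E(h, c) = 4*(h*(-3)) = 4*(-3*h) = -12*h)
(E(-2, S)*5)*n(-4, 1) = (-12*(-2)*5)*(-4) = (24*5)*(-4) = 120*(-4) = -480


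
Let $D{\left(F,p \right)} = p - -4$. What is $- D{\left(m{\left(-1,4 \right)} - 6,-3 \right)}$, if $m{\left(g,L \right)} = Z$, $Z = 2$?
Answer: $-1$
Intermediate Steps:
$m{\left(g,L \right)} = 2$
$D{\left(F,p \right)} = 4 + p$ ($D{\left(F,p \right)} = p + 4 = 4 + p$)
$- D{\left(m{\left(-1,4 \right)} - 6,-3 \right)} = - (4 - 3) = \left(-1\right) 1 = -1$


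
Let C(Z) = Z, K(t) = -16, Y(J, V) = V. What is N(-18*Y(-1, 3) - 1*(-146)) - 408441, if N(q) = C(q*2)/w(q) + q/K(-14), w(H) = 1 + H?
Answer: -151941455/372 ≈ -4.0845e+5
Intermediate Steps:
N(q) = -q/16 + 2*q/(1 + q) (N(q) = (q*2)/(1 + q) + q/(-16) = (2*q)/(1 + q) + q*(-1/16) = 2*q/(1 + q) - q/16 = -q/16 + 2*q/(1 + q))
N(-18*Y(-1, 3) - 1*(-146)) - 408441 = (-18*3 - 1*(-146))*(31 - (-18*3 - 1*(-146)))/(16*(1 + (-18*3 - 1*(-146)))) - 408441 = (-54 + 146)*(31 - (-54 + 146))/(16*(1 + (-54 + 146))) - 408441 = (1/16)*92*(31 - 1*92)/(1 + 92) - 408441 = (1/16)*92*(31 - 92)/93 - 408441 = (1/16)*92*(1/93)*(-61) - 408441 = -1403/372 - 408441 = -151941455/372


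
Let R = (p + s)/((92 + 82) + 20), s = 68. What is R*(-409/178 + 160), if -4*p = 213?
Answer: 1656189/138128 ≈ 11.990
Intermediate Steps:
p = -213/4 (p = -¼*213 = -213/4 ≈ -53.250)
R = 59/776 (R = (-213/4 + 68)/((92 + 82) + 20) = 59/(4*(174 + 20)) = (59/4)/194 = (59/4)*(1/194) = 59/776 ≈ 0.076031)
R*(-409/178 + 160) = 59*(-409/178 + 160)/776 = (59/776)*(28071/178) = 1656189/138128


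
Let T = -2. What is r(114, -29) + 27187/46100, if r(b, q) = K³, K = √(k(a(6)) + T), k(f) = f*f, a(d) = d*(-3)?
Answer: 27187/46100 + 322*√322 ≈ 5778.7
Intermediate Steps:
a(d) = -3*d
k(f) = f²
K = √322 (K = √((-3*6)² - 2) = √((-18)² - 2) = √(324 - 2) = √322 ≈ 17.944)
r(b, q) = 322*√322 (r(b, q) = (√322)³ = 322*√322)
r(114, -29) + 27187/46100 = 322*√322 + 27187/46100 = 27187/46100 + 322*√322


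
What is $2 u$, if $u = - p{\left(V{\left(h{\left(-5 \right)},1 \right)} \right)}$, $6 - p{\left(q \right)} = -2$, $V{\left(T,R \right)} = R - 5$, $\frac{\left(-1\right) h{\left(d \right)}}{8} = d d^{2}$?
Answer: $-16$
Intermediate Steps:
$h{\left(d \right)} = - 8 d^{3}$ ($h{\left(d \right)} = - 8 d d^{2} = - 8 d^{3}$)
$V{\left(T,R \right)} = -5 + R$ ($V{\left(T,R \right)} = R - 5 = -5 + R$)
$p{\left(q \right)} = 8$ ($p{\left(q \right)} = 6 - -2 = 6 + 2 = 8$)
$u = -8$ ($u = \left(-1\right) 8 = -8$)
$2 u = 2 \left(-8\right) = -16$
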